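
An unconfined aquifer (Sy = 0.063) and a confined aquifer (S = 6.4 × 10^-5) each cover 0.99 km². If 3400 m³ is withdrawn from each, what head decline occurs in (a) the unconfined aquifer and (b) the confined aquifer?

Δh_u ≈ 0.0545 m; Δh_c ≈ 53.7 m

A = 0.99 km² = 9.9 × 10^5 m²
Unconfined: Δh_u = ΔV/(Sy·A) = 3400/(0.063 × 9.9 × 10^5) = 0.05451 m
Confined: Δh_c = ΔV/(S·A) = 3400/(6.4 × 10^-5 × 9.9 × 10^5) = 53.66 m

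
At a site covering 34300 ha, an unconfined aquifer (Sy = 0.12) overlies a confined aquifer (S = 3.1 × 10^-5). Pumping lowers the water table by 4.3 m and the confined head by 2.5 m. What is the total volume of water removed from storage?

A = 34300 ha = 3.43 × 10^8 m²
Unconfined: ΔV_u = Sy × A × Δh_u = 0.12 × 3.43 × 10^8 × 4.3 = 1.77 × 10^8 m³
Confined: ΔV_c = S × A × Δh_c = 3.1 × 10^-5 × 3.43 × 10^8 × 2.5 = 26580 m³
Total ΔV = 1.77 × 10^8 + 26580 = 1.77 × 10^8 m³

ΔV ≈ 1.77 × 10^8 m³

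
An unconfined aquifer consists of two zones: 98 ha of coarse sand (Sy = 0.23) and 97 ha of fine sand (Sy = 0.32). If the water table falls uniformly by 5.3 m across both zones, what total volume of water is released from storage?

A₁ = 98 ha = 9.8 × 10^5 m²; A₂ = 97 ha = 9.7 × 10^5 m²
ΔV₁ = 0.23 × 9.8 × 10^5 × 5.3 = 1.195 × 10^6 m³
ΔV₂ = 0.32 × 9.7 × 10^5 × 5.3 = 1.645 × 10^6 m³
ΔV = ΔV₁ + ΔV₂ = 2.84 × 10^6 m³

ΔV ≈ 2.84 × 10^6 m³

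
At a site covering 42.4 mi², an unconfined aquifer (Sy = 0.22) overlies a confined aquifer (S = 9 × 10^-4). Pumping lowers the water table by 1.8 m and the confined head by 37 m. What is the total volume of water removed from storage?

A = 42.4 mi² = 1.098 × 10^8 m²
Unconfined: ΔV_u = Sy × A × Δh_u = 0.22 × 1.098 × 10^8 × 1.8 = 4.349 × 10^7 m³
Confined: ΔV_c = S × A × Δh_c = 9 × 10^-4 × 1.098 × 10^8 × 37 = 3.657 × 10^6 m³
Total ΔV = 4.349 × 10^7 + 3.657 × 10^6 = 4.714 × 10^7 m³

ΔV ≈ 4.71 × 10^7 m³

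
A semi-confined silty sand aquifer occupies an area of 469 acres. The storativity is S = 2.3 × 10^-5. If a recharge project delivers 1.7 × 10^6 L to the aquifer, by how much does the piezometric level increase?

A = 469 acres = 1.898 × 10^6 m²
ΔV = 1.7 × 10^6 L = 1700 m³
Δh = ΔV / (S × A) = 1700 m³ / (2.3 × 10^-5 × 1.898 × 10^6 m²) = 38.94 m

Δh ≈ 38.9 m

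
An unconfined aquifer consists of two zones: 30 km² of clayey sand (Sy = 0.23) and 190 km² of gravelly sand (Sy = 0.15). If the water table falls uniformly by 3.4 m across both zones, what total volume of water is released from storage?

A₁ = 30 km² = 3 × 10^7 m²; A₂ = 190 km² = 1.9 × 10^8 m²
ΔV₁ = 0.23 × 3 × 10^7 × 3.4 = 2.346 × 10^7 m³
ΔV₂ = 0.15 × 1.9 × 10^8 × 3.4 = 9.69 × 10^7 m³
ΔV = ΔV₁ + ΔV₂ = 1.204 × 10^8 m³

ΔV ≈ 1.2 × 10^8 m³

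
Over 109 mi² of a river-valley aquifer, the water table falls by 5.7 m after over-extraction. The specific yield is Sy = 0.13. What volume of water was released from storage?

ΔV ≈ 2.09 × 10^8 m³

A = 109 mi² = 2.823 × 10^8 m²
ΔV = Sy × A × Δh = 0.13 × 2.823 × 10^8 m² × 5.7 m = 2.092 × 10^8 m³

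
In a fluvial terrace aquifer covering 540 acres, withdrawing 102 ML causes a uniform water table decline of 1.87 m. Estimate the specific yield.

Sy ≈ 0.025

A = 540 acres = 2.185 × 10^6 m²
ΔV = 102 ML = 1.02 × 10^5 m³
Sy = ΔV / (A × Δh) = 1.02 × 10^5 m³ / (2.185 × 10^6 m² × 1.87 m) = 0.02496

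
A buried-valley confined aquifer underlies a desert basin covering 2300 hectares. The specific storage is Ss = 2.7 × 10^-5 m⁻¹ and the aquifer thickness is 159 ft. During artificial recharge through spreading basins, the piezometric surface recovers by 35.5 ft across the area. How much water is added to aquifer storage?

b = 159 ft = 48.46 m
S = Ss × b = 2.7 × 10^-5 m⁻¹ × 48.46 m = 1.309 × 10^-3
A = 2300 hectares = 2.3 × 10^7 m²
Δh = 35.5 ft = 10.82 m
ΔV = S × A × Δh = 0.001309 × 2.3 × 10^7 m² × 10.82 m = 3.256 × 10^5 m³

ΔV ≈ 3.26 × 10^5 m³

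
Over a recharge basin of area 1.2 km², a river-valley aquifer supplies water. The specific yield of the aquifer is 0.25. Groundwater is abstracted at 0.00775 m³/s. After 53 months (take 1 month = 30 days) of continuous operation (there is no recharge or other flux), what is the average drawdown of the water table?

Δh ≈ 3.55 m

A = 1.2 km² = 1.2 × 10^6 m²
Q = 0.00775 m³/s = 669.6 m³/d
t = 53 months = 1590 d
ΔV = Q × t = 669.6 m³/d × 1590 d = 1.065 × 10^6 m³
Δh = ΔV / (Sy × A) = 1.065 × 10^6 / (0.25 × 1.2 × 10^6) = 3.549 m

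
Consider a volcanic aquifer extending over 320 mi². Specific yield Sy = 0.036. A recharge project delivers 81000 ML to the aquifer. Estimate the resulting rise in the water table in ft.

Δh ≈ 8.91 ft

A = 320 mi² = 8.288 × 10^8 m²
ΔV = 81000 ML = 8.1 × 10^7 m³
Δh = ΔV / (Sy × A) = 8.1 × 10^7 m³ / (0.036 × 8.288 × 10^8 m²) = 2.715 m
Δh = 2.715 m = 8.907 ft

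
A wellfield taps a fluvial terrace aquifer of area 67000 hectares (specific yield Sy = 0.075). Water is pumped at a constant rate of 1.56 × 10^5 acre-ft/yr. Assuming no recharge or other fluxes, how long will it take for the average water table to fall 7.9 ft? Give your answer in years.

A = 67000 hectares = 6.7 × 10^8 m²
Δh = 7.9 ft = 2.408 m
ΔV = Sy × A × Δh = 0.075 × 6.7 × 10^8 × 2.408 = 1.21 × 10^8 m³
Q = 1.56 × 10^5 acre-ft/yr = 5.272 × 10^5 m³/d
t = ΔV / Q = 1.21 × 10^8 m³ / 5.272 × 10^5 m³/d = 229.5 d
t = 229.5 d ≈ 0.6288 years

t ≈ 0.629 years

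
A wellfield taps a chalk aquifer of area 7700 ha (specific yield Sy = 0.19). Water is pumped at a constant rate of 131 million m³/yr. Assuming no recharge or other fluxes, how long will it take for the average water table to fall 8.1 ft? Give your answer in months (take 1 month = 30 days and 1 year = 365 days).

t ≈ 3.35 months

A = 7700 ha = 7.7 × 10^7 m²
Δh = 8.1 ft = 2.469 m
ΔV = Sy × A × Δh = 0.19 × 7.7 × 10^7 × 2.469 = 3.612 × 10^7 m³
Q = 131 million m³/yr = 3.589 × 10^5 m³/d
t = ΔV / Q = 3.612 × 10^7 m³ / 3.589 × 10^5 m³/d = 100.6 d
t = 100.6 d ≈ 3.355 months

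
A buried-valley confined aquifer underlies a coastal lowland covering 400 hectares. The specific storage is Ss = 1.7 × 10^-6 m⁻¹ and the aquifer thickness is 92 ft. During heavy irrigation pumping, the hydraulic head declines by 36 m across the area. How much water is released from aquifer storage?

ΔV ≈ 6860 m³

b = 92 ft = 28.04 m
S = Ss × b = 1.7 × 10^-6 m⁻¹ × 28.04 m = 4.767 × 10^-5
A = 400 hectares = 4 × 10^6 m²
ΔV = S × A × Δh = 4.767 × 10^-5 × 4 × 10^6 m² × 36 m = 6865 m³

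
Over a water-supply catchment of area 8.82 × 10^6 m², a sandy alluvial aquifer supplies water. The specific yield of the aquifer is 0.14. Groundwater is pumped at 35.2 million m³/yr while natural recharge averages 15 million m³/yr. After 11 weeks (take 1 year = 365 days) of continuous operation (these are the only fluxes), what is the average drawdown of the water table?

Δh ≈ 3.45 m

Net abstraction = 35.2 − 15 = 20.2 million m³/yr
Q_net = 20.2 million m³/yr = 55340 m³/d
t = 11 weeks = 77 d
ΔV = Q × t = 55340 m³/d × 77 d = 4.261 × 10^6 m³
Δh = ΔV / (Sy × A) = 4.261 × 10^6 / (0.14 × 8.82 × 10^6) = 3.451 m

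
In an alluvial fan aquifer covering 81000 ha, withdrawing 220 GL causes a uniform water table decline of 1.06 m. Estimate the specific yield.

Sy ≈ 0.26

A = 81000 ha = 8.1 × 10^8 m²
ΔV = 220 GL = 2.2 × 10^8 m³
Sy = ΔV / (A × Δh) = 2.2 × 10^8 m³ / (8.1 × 10^8 m² × 1.06 m) = 0.2562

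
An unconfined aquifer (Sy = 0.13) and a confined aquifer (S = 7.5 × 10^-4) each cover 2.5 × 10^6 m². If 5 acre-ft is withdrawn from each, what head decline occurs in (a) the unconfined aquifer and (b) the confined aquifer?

ΔV = 5 acre-ft = 6167 m³
Unconfined: Δh_u = ΔV/(Sy·A) = 6167/(0.13 × 2.5 × 10^6) = 0.01898 m
Confined: Δh_c = ΔV/(S·A) = 6167/(7.5 × 10^-4 × 2.5 × 10^6) = 3.289 m

Δh_u ≈ 0.019 m; Δh_c ≈ 3.29 m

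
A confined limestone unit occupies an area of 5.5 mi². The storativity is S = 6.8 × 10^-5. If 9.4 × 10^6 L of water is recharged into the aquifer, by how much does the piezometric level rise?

A = 5.5 mi² = 1.424 × 10^7 m²
ΔV = 9.4 × 10^6 L = 9400 m³
Δh = ΔV / (S × A) = 9400 m³ / (6.8 × 10^-5 × 1.424 × 10^7 m²) = 9.704 m

Δh ≈ 9.7 m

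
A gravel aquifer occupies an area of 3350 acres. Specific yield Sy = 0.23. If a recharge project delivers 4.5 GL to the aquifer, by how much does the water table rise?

Δh ≈ 1.44 m

A = 3350 acres = 1.356 × 10^7 m²
ΔV = 4.5 GL = 4.5 × 10^6 m³
Δh = ΔV / (Sy × A) = 4.5 × 10^6 m³ / (0.23 × 1.356 × 10^7 m²) = 1.443 m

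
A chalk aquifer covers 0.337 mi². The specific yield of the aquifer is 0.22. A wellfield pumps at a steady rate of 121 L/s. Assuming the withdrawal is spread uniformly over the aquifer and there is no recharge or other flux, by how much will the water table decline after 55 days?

Δh ≈ 2.99 m

A = 0.337 mi² = 8.728 × 10^5 m²
Q = 121 L/s = 10450 m³/d
ΔV = Q × t = 10450 m³/d × 55 d = 5.75 × 10^5 m³
Δh = ΔV / (Sy × A) = 5.75 × 10^5 / (0.22 × 8.728 × 10^5) = 2.994 m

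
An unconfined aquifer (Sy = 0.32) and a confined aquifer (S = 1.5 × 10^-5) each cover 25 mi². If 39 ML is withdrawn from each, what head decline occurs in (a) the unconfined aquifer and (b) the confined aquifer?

A = 25 mi² = 6.475 × 10^7 m²
ΔV = 39 ML = 39000 m³
Unconfined: Δh_u = ΔV/(Sy·A) = 39000/(0.32 × 6.475 × 10^7) = 0.001882 m
Confined: Δh_c = ΔV/(S·A) = 39000/(1.5 × 10^-5 × 6.475 × 10^7) = 40.15 m

Δh_u ≈ 0.00188 m; Δh_c ≈ 40.2 m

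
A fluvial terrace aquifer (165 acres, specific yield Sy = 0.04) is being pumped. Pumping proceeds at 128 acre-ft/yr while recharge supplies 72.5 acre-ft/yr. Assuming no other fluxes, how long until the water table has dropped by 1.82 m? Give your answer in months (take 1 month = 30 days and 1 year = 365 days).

A = 165 acres = 6.677 × 10^5 m²
ΔV = Sy × A × Δh = 0.04 × 6.677 × 10^5 × 1.82 = 48610 m³
Net withdrawal = 128 − 72.5 = 55.5 acre-ft/yr = 187.6 m³/d
t = ΔV / Q = 48610 m³ / 187.6 m³/d = 259.2 d
t = 259.2 d ≈ 8.639 months

t ≈ 8.64 months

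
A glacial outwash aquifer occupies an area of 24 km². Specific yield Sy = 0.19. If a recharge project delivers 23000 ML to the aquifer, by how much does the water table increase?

A = 24 km² = 2.4 × 10^7 m²
ΔV = 23000 ML = 2.3 × 10^7 m³
Δh = ΔV / (Sy × A) = 2.3 × 10^7 m³ / (0.19 × 2.4 × 10^7 m²) = 5.044 m

Δh ≈ 5.04 m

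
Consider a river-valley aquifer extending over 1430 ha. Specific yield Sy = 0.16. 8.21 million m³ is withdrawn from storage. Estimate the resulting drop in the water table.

A = 1430 ha = 1.43 × 10^7 m²
ΔV = 8.21 million m³ = 8.21 × 10^6 m³
Δh = ΔV / (Sy × A) = 8.21 × 10^6 m³ / (0.16 × 1.43 × 10^7 m²) = 3.588 m

Δh ≈ 3.59 m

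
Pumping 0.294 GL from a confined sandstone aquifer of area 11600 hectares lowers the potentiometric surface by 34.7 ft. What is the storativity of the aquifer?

A = 11600 hectares = 1.16 × 10^8 m²
Δh = 34.7 ft = 10.58 m
ΔV = 0.294 GL = 2.94 × 10^5 m³
S = ΔV / (A × Δh) = 2.94 × 10^5 m³ / (1.16 × 10^8 m² × 10.58 m) = 2.396 × 10^-4

S ≈ 2.4 × 10^-4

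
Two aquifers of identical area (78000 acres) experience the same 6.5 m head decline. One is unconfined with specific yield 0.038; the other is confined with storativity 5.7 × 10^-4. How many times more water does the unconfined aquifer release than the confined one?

A = 78000 acres = 3.157 × 10^8 m²
Unconfined: ΔV_u = Sy × A × Δh = 0.038 × 3.157 × 10^8 × 6.5 = 7.797 × 10^7 m³
Confined: ΔV_c = S × A × Δh = 5.7 × 10^-4 × 3.157 × 10^8 × 6.5 = 1.17 × 10^6 m³
Ratio = ΔV_u / ΔV_c = Sy / S = 0.038 / 5.7 × 10^-4 = 66.67

ΔV_u / ΔV_c ≈ 66.7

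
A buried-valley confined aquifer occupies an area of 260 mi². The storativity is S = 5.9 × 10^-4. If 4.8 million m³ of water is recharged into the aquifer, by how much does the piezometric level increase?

A = 260 mi² = 6.734 × 10^8 m²
ΔV = 4.8 million m³ = 4.8 × 10^6 m³
Δh = ΔV / (S × A) = 4.8 × 10^6 m³ / (5.9 × 10^-4 × 6.734 × 10^8 m²) = 12.08 m

Δh ≈ 12.1 m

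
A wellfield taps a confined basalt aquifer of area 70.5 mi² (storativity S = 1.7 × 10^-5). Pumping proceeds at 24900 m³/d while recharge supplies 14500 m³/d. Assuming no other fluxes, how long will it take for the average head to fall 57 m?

t ≈ 17 days

A = 70.5 mi² = 1.826 × 10^8 m²
ΔV = S × A × Δh = 1.7 × 10^-5 × 1.826 × 10^8 × 57 = 1.769 × 10^5 m³
Net withdrawal = 24900 − 14500 = 10400 m³/d
t = ΔV / Q = 1.769 × 10^5 m³ / 10400 m³/d = 17.01 d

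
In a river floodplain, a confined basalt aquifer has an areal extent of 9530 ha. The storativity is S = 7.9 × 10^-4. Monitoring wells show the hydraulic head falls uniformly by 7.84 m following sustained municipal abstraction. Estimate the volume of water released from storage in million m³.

ΔV ≈ 0.59 million m³

A = 9530 ha = 9.53 × 10^7 m²
ΔV = S × A × Δh = 7.9 × 10^-4 × 9.53 × 10^7 m² × 7.84 m = 5.903 × 10^5 m³
ΔV = 5.903 × 10^5 m³ = 0.5903 million m³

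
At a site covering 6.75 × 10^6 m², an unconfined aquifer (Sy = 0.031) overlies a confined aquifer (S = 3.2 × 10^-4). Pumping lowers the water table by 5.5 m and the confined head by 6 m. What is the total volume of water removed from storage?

Unconfined: ΔV_u = Sy × A × Δh_u = 0.031 × 6.75 × 10^6 × 5.5 = 1.151 × 10^6 m³
Confined: ΔV_c = S × A × Δh_c = 3.2 × 10^-4 × 6.75 × 10^6 × 6 = 12960 m³
Total ΔV = 1.151 × 10^6 + 12960 = 1.164 × 10^6 m³

ΔV ≈ 1.16 × 10^6 m³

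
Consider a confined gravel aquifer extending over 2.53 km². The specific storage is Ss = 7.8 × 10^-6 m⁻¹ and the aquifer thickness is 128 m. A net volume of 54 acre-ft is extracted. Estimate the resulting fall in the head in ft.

S = Ss × b = 7.8 × 10^-6 m⁻¹ × 128 m = 9.984 × 10^-4
A = 2.53 km² = 2.53 × 10^6 m²
ΔV = 54 acre-ft = 66610 m³
Δh = ΔV / (S × A) = 66610 m³ / (9.984 × 10^-4 × 2.53 × 10^6 m²) = 26.37 m
Δh = 26.37 m = 86.51 ft

Δh ≈ 86.5 ft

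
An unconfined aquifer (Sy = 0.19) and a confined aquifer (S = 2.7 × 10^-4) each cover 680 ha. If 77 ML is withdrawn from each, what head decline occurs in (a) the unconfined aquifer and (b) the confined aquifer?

Δh_u ≈ 0.0596 m; Δh_c ≈ 41.9 m

A = 680 ha = 6.8 × 10^6 m²
ΔV = 77 ML = 77000 m³
Unconfined: Δh_u = ΔV/(Sy·A) = 77000/(0.19 × 6.8 × 10^6) = 0.0596 m
Confined: Δh_c = ΔV/(S·A) = 77000/(2.7 × 10^-4 × 6.8 × 10^6) = 41.94 m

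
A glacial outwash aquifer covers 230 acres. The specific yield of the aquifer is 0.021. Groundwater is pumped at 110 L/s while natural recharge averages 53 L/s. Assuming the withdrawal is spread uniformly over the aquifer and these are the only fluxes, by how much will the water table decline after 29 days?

Δh ≈ 7.31 m

A = 230 acres = 9.308 × 10^5 m²
Net abstraction = 110 − 53 = 57 L/s
Q_net = 57 L/s = 4925 m³/d
ΔV = Q × t = 4925 m³/d × 29 d = 1.428 × 10^5 m³
Δh = ΔV / (Sy × A) = 1.428 × 10^5 / (0.021 × 9.308 × 10^5) = 7.307 m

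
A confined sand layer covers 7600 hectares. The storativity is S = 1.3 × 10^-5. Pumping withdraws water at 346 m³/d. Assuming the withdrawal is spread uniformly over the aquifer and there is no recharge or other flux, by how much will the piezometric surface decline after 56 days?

Δh ≈ 19.6 m

A = 7600 hectares = 7.6 × 10^7 m²
ΔV = Q × t = 346 m³/d × 56 d = 19380 m³
Δh = ΔV / (S × A) = 19380 / (1.3 × 10^-5 × 7.6 × 10^7) = 19.61 m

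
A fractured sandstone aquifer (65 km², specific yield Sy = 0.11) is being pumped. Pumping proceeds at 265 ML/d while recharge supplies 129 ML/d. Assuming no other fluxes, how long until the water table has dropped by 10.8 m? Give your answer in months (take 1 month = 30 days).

t ≈ 18.9 months

A = 65 km² = 6.5 × 10^7 m²
ΔV = Sy × A × Δh = 0.11 × 6.5 × 10^7 × 10.8 = 7.722 × 10^7 m³
Net withdrawal = 265 − 129 = 136 ML/d = 1.36 × 10^5 m³/d
t = ΔV / Q = 7.722 × 10^7 m³ / 1.36 × 10^5 m³/d = 567.8 d
t = 567.8 d ≈ 18.93 months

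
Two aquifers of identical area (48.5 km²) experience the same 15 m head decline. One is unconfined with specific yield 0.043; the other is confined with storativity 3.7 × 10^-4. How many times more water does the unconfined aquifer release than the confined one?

ΔV_u / ΔV_c ≈ 116

A = 48.5 km² = 4.85 × 10^7 m²
Unconfined: ΔV_u = Sy × A × Δh = 0.043 × 4.85 × 10^7 × 15 = 3.128 × 10^7 m³
Confined: ΔV_c = S × A × Δh = 3.7 × 10^-4 × 4.85 × 10^7 × 15 = 2.692 × 10^5 m³
Ratio = ΔV_u / ΔV_c = Sy / S = 0.043 / 3.7 × 10^-4 = 116.2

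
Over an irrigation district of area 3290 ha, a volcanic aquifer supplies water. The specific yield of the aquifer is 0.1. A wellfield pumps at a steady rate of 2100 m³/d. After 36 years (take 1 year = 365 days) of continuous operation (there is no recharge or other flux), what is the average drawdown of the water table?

A = 3290 ha = 3.29 × 10^7 m²
t = 36 years = 13140 d
ΔV = Q × t = 2100 m³/d × 13140 d = 2.759 × 10^7 m³
Δh = ΔV / (Sy × A) = 2.759 × 10^7 / (0.1 × 3.29 × 10^7) = 8.387 m

Δh ≈ 8.39 m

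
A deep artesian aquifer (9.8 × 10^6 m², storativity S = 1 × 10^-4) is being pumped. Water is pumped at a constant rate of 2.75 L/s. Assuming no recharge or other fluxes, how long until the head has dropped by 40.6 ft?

t ≈ 51 days

Δh = 40.6 ft = 12.37 m
ΔV = S × A × Δh = 1 × 10^-4 × 9.8 × 10^6 × 12.37 = 12130 m³
Q = 2.75 L/s = 237.6 m³/d
t = ΔV / Q = 12130 m³ / 237.6 m³/d = 51.04 d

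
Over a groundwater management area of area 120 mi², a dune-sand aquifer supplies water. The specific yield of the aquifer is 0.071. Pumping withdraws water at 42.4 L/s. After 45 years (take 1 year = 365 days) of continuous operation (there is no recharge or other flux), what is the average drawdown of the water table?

Δh ≈ 2.73 m

A = 120 mi² = 3.108 × 10^8 m²
Q = 42.4 L/s = 3663 m³/d
t = 45 years = 16420 d
ΔV = Q × t = 3663 m³/d × 16420 d = 6.017 × 10^7 m³
Δh = ΔV / (Sy × A) = 6.017 × 10^7 / (0.071 × 3.108 × 10^8) = 2.727 m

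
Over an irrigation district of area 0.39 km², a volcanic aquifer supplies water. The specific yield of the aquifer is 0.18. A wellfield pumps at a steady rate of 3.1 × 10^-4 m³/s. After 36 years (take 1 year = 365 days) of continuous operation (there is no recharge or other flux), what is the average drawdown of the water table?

A = 0.39 km² = 3.9 × 10^5 m²
Q = 3.1 × 10^-4 m³/s = 26.78 m³/d
t = 36 years = 13140 d
ΔV = Q × t = 26.78 m³/d × 13140 d = 3.519 × 10^5 m³
Δh = ΔV / (Sy × A) = 3.519 × 10^5 / (0.18 × 3.9 × 10^5) = 5.013 m

Δh ≈ 5.01 m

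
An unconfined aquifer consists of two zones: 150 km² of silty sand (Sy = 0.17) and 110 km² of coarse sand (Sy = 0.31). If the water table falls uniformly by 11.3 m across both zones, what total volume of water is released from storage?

A₁ = 150 km² = 1.5 × 10^8 m²; A₂ = 110 km² = 1.1 × 10^8 m²
ΔV₁ = 0.17 × 1.5 × 10^8 × 11.3 = 2.881 × 10^8 m³
ΔV₂ = 0.31 × 1.1 × 10^8 × 11.3 = 3.853 × 10^8 m³
ΔV = ΔV₁ + ΔV₂ = 6.735 × 10^8 m³

ΔV ≈ 6.73 × 10^8 m³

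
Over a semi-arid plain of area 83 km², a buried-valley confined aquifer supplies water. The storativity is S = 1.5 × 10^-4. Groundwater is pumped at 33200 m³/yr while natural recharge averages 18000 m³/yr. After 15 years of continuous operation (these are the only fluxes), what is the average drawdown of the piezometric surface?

A = 83 km² = 8.3 × 10^7 m²
Net abstraction = 33200 − 18000 = 15200 m³/yr
Q_net = 15200 m³/yr = 41.64 m³/d
t = 15 years = 5475 d
ΔV = Q × t = 41.64 m³/d × 5475 d = 2.28 × 10^5 m³
Δh = ΔV / (S × A) = 2.28 × 10^5 / (1.5 × 10^-4 × 8.3 × 10^7) = 18.31 m

Δh ≈ 18.3 m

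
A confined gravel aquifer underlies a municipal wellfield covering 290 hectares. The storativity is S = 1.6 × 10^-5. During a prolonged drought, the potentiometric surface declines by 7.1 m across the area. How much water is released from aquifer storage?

A = 290 hectares = 2.9 × 10^6 m²
ΔV = S × A × Δh = 1.6 × 10^-5 × 2.9 × 10^6 m² × 7.1 m = 329.4 m³

ΔV ≈ 329 m³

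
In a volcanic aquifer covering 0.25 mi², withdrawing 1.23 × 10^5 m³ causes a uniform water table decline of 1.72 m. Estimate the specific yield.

A = 0.25 mi² = 6.475 × 10^5 m²
Sy = ΔV / (A × Δh) = 1.23 × 10^5 m³ / (6.475 × 10^5 m² × 1.72 m) = 0.1104

Sy ≈ 0.11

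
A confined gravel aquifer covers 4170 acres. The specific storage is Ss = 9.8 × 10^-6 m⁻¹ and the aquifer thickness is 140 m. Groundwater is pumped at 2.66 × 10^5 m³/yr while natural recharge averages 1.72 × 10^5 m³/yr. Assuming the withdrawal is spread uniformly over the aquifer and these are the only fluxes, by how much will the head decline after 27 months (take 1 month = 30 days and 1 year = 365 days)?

Δh ≈ 9.01 m

S = Ss × b = 9.8 × 10^-6 m⁻¹ × 140 m = 1.372 × 10^-3
A = 4170 acres = 1.688 × 10^7 m²
Net abstraction = 2.66 × 10^5 − 1.72 × 10^5 = 94000 m³/yr
Q_net = 94000 m³/yr = 257.5 m³/d
t = 27 months = 810 d
ΔV = Q × t = 257.5 m³/d × 810 d = 2.086 × 10^5 m³
Δh = ΔV / (S × A) = 2.086 × 10^5 / (0.001372 × 1.688 × 10^7) = 9.01 m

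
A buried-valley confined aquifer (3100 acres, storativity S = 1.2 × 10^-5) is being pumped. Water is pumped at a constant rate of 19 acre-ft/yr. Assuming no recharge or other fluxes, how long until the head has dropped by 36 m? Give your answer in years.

A = 3100 acres = 1.255 × 10^7 m²
ΔV = S × A × Δh = 1.2 × 10^-5 × 1.255 × 10^7 × 36 = 5420 m³
Q = 19 acre-ft/yr = 64.21 m³/d
t = ΔV / Q = 5420 m³ / 64.21 m³/d = 84.41 d
t = 84.41 d ≈ 0.2312 years

t ≈ 0.231 years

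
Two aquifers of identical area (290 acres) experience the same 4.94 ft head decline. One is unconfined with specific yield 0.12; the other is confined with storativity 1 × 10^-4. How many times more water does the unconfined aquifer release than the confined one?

A = 290 acres = 1.174 × 10^6 m²
Δh = 4.94 ft = 1.506 m
Unconfined: ΔV_u = Sy × A × Δh = 0.12 × 1.174 × 10^6 × 1.506 = 2.121 × 10^5 m³
Confined: ΔV_c = S × A × Δh = 1 × 10^-4 × 1.174 × 10^6 × 1.506 = 176.7 m³
Ratio = ΔV_u / ΔV_c = Sy / S = 0.12 / 1 × 10^-4 = 1200

ΔV_u / ΔV_c ≈ 1200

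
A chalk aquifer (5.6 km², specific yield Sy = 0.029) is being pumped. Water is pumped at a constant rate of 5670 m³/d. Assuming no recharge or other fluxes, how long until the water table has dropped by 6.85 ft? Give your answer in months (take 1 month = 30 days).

A = 5.6 km² = 5.6 × 10^6 m²
Δh = 6.85 ft = 2.088 m
ΔV = Sy × A × Δh = 0.029 × 5.6 × 10^6 × 2.088 = 3.391 × 10^5 m³
t = ΔV / Q = 3.391 × 10^5 m³ / 5670 m³/d = 59.8 d
t = 59.8 d ≈ 1.993 months

t ≈ 1.99 months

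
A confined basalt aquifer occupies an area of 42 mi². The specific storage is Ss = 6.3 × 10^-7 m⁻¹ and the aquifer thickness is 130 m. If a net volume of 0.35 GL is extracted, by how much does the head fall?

S = Ss × b = 6.3 × 10^-7 m⁻¹ × 130 m = 8.19 × 10^-5
A = 42 mi² = 1.088 × 10^8 m²
ΔV = 0.35 GL = 3.5 × 10^5 m³
Δh = ΔV / (S × A) = 3.5 × 10^5 m³ / (8.19 × 10^-5 × 1.088 × 10^8 m²) = 39.29 m

Δh ≈ 39.3 m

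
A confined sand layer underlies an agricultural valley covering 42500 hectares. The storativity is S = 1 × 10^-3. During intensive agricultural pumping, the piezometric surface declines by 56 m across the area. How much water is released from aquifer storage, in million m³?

ΔV ≈ 23.8 million m³

A = 42500 hectares = 4.25 × 10^8 m²
ΔV = S × A × Δh = 0.001 × 4.25 × 10^8 m² × 56 m = 2.38 × 10^7 m³
ΔV = 2.38 × 10^7 m³ = 23.8 million m³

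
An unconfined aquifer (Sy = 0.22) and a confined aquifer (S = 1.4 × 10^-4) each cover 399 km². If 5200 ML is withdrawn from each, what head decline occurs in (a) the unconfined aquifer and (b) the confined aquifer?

A = 399 km² = 3.99 × 10^8 m²
ΔV = 5200 ML = 5.2 × 10^6 m³
Unconfined: Δh_u = ΔV/(Sy·A) = 5.2 × 10^6/(0.22 × 3.99 × 10^8) = 0.05924 m
Confined: Δh_c = ΔV/(S·A) = 5.2 × 10^6/(1.4 × 10^-4 × 3.99 × 10^8) = 93.09 m

Δh_u ≈ 0.0592 m; Δh_c ≈ 93.1 m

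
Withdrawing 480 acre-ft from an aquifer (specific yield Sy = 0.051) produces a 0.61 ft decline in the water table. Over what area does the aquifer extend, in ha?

Δh = 0.61 ft = 0.1859 m
ΔV = 480 acre-ft = 5.921 × 10^5 m³
A = ΔV / (Sy × Δh) = 5.921 × 10^5 / (0.051 × 0.1859) = 6.244 × 10^7 m²
A = 6.244 × 10^7 m² = 6244 ha

A ≈ 6240 ha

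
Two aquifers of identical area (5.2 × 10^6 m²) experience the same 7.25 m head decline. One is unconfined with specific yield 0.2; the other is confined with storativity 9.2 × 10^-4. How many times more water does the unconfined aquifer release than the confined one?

ΔV_u / ΔV_c ≈ 217

Unconfined: ΔV_u = Sy × A × Δh = 0.2 × 5.2 × 10^6 × 7.25 = 7.54 × 10^6 m³
Confined: ΔV_c = S × A × Δh = 9.2 × 10^-4 × 5.2 × 10^6 × 7.25 = 34680 m³
Ratio = ΔV_u / ΔV_c = Sy / S = 0.2 / 9.2 × 10^-4 = 217.4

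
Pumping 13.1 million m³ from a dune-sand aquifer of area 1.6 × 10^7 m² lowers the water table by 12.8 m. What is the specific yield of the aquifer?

ΔV = 13.1 million m³ = 1.31 × 10^7 m³
Sy = ΔV / (A × Δh) = 1.31 × 10^7 m³ / (1.6 × 10^7 m² × 12.8 m) = 0.06396

Sy ≈ 0.064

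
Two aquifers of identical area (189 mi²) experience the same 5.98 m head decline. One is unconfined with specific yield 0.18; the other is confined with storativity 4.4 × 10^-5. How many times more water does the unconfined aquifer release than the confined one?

A = 189 mi² = 4.895 × 10^8 m²
Unconfined: ΔV_u = Sy × A × Δh = 0.18 × 4.895 × 10^8 × 5.98 = 5.269 × 10^8 m³
Confined: ΔV_c = S × A × Δh = 4.4 × 10^-5 × 4.895 × 10^8 × 5.98 = 1.288 × 10^5 m³
Ratio = ΔV_u / ΔV_c = Sy / S = 0.18 / 4.4 × 10^-5 = 4091

ΔV_u / ΔV_c ≈ 4090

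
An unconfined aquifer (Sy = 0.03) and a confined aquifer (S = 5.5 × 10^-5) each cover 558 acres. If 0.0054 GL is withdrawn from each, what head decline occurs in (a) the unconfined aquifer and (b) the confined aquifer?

Δh_u ≈ 0.0797 m; Δh_c ≈ 43.5 m

A = 558 acres = 2.258 × 10^6 m²
ΔV = 0.0054 GL = 5400 m³
Unconfined: Δh_u = ΔV/(Sy·A) = 5400/(0.03 × 2.258 × 10^6) = 0.07971 m
Confined: Δh_c = ΔV/(S·A) = 5400/(5.5 × 10^-5 × 2.258 × 10^6) = 43.48 m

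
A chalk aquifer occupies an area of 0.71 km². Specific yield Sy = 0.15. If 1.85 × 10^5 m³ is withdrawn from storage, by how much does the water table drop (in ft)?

Δh ≈ 5.7 ft

A = 0.71 km² = 7.1 × 10^5 m²
Δh = ΔV / (Sy × A) = 1.85 × 10^5 m³ / (0.15 × 7.1 × 10^5 m²) = 1.737 m
Δh = 1.737 m = 5.699 ft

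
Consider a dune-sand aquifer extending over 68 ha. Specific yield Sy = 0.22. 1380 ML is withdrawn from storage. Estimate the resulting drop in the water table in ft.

Δh ≈ 30.3 ft

A = 68 ha = 6.8 × 10^5 m²
ΔV = 1380 ML = 1.38 × 10^6 m³
Δh = ΔV / (Sy × A) = 1.38 × 10^6 m³ / (0.22 × 6.8 × 10^5 m²) = 9.225 m
Δh = 9.225 m = 30.26 ft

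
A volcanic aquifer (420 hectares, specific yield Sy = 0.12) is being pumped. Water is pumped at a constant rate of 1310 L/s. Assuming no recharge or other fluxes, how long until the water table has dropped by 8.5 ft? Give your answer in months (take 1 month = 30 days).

t ≈ 0.385 months

A = 420 hectares = 4.2 × 10^6 m²
Δh = 8.5 ft = 2.591 m
ΔV = Sy × A × Δh = 0.12 × 4.2 × 10^6 × 2.591 = 1.306 × 10^6 m³
Q = 1310 L/s = 1.132 × 10^5 m³/d
t = ΔV / Q = 1.306 × 10^6 m³ / 1.132 × 10^5 m³/d = 11.54 d
t = 11.54 d ≈ 0.3846 months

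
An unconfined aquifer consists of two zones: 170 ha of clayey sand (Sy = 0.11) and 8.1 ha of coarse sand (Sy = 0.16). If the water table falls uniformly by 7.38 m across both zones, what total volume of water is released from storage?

ΔV ≈ 1.48 × 10^6 m³

A₁ = 170 ha = 1.7 × 10^6 m²; A₂ = 8.1 ha = 81000 m²
ΔV₁ = 0.11 × 1.7 × 10^6 × 7.38 = 1.38 × 10^6 m³
ΔV₂ = 0.16 × 81000 × 7.38 = 95640 m³
ΔV = ΔV₁ + ΔV₂ = 1.476 × 10^6 m³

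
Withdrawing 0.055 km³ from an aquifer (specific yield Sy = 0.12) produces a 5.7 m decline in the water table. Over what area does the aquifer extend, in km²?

ΔV = 0.055 km³ = 5.5 × 10^7 m³
A = ΔV / (Sy × Δh) = 5.5 × 10^7 / (0.12 × 5.7) = 8.041 × 10^7 m²
A = 8.041 × 10^7 m² = 80.41 km²

A ≈ 80.4 km²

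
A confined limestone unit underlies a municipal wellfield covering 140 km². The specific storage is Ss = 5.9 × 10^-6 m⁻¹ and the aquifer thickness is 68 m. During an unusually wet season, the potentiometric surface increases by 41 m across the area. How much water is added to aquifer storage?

ΔV ≈ 2.3 × 10^6 m³

S = Ss × b = 5.9 × 10^-6 m⁻¹ × 68 m = 4.012 × 10^-4
A = 140 km² = 1.4 × 10^8 m²
ΔV = S × A × Δh = 4.012 × 10^-4 × 1.4 × 10^8 m² × 41 m = 2.303 × 10^6 m³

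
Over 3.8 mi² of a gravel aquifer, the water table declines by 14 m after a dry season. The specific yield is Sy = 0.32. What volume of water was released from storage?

ΔV ≈ 4.41 × 10^7 m³

A = 3.8 mi² = 9.842 × 10^6 m²
ΔV = Sy × A × Δh = 0.32 × 9.842 × 10^6 m² × 14 m = 4.409 × 10^7 m³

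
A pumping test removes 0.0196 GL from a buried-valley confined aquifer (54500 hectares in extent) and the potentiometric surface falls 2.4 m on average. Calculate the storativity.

S ≈ 1.5 × 10^-5

A = 54500 hectares = 5.45 × 10^8 m²
ΔV = 0.0196 GL = 19600 m³
S = ΔV / (A × Δh) = 19600 m³ / (5.45 × 10^8 m² × 2.4 m) = 1.498 × 10^-5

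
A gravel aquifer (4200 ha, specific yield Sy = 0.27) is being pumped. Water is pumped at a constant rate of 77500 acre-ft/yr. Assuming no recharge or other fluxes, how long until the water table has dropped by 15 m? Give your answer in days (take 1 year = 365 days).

A = 4200 ha = 4.2 × 10^7 m²
ΔV = Sy × A × Δh = 0.27 × 4.2 × 10^7 × 15 = 1.701 × 10^8 m³
Q = 77500 acre-ft/yr = 2.619 × 10^5 m³/d
t = ΔV / Q = 1.701 × 10^8 m³ / 2.619 × 10^5 m³/d = 649.5 d

t ≈ 649 days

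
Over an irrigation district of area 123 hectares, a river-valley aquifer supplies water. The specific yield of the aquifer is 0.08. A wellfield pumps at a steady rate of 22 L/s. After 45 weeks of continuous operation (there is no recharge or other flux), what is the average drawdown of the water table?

A = 123 hectares = 1.23 × 10^6 m²
Q = 22 L/s = 1901 m³/d
t = 45 weeks = 315 d
ΔV = Q × t = 1901 m³/d × 315 d = 5.988 × 10^5 m³
Δh = ΔV / (Sy × A) = 5.988 × 10^5 / (0.08 × 1.23 × 10^6) = 6.085 m

Δh ≈ 6.08 m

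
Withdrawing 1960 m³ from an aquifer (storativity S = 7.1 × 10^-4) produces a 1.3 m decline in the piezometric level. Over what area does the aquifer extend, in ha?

A = ΔV / (S × Δh) = 1960 / (7.1 × 10^-4 × 1.3) = 2.124 × 10^6 m²
A = 2.124 × 10^6 m² = 212.4 ha

A ≈ 212 ha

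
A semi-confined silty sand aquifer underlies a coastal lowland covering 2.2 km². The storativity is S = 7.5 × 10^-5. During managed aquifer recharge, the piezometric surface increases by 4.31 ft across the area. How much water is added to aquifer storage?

ΔV ≈ 217 m³

A = 2.2 km² = 2.2 × 10^6 m²
Δh = 4.31 ft = 1.314 m
ΔV = S × A × Δh = 7.5 × 10^-5 × 2.2 × 10^6 m² × 1.314 m = 216.8 m³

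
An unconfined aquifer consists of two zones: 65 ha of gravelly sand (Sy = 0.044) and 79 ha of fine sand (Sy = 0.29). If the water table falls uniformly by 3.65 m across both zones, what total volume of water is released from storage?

A₁ = 65 ha = 6.5 × 10^5 m²; A₂ = 79 ha = 7.9 × 10^5 m²
ΔV₁ = 0.044 × 6.5 × 10^5 × 3.65 = 1.044 × 10^5 m³
ΔV₂ = 0.29 × 7.9 × 10^5 × 3.65 = 8.362 × 10^5 m³
ΔV = ΔV₁ + ΔV₂ = 9.406 × 10^5 m³

ΔV ≈ 9.41 × 10^5 m³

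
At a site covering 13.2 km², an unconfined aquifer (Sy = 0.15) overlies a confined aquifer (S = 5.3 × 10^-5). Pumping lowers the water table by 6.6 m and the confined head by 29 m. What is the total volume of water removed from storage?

ΔV ≈ 1.31 × 10^7 m³

A = 13.2 km² = 1.32 × 10^7 m²
Unconfined: ΔV_u = Sy × A × Δh_u = 0.15 × 1.32 × 10^7 × 6.6 = 1.307 × 10^7 m³
Confined: ΔV_c = S × A × Δh_c = 5.3 × 10^-5 × 1.32 × 10^7 × 29 = 20290 m³
Total ΔV = 1.307 × 10^7 + 20290 = 1.309 × 10^7 m³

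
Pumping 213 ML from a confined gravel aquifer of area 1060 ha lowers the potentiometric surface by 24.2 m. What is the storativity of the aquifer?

S ≈ 8.3 × 10^-4

A = 1060 ha = 1.06 × 10^7 m²
ΔV = 213 ML = 2.13 × 10^5 m³
S = ΔV / (A × Δh) = 2.13 × 10^5 m³ / (1.06 × 10^7 m² × 24.2 m) = 8.303 × 10^-4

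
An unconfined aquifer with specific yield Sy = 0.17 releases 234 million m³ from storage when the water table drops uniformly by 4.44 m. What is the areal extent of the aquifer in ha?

ΔV = 234 million m³ = 2.34 × 10^8 m³
A = ΔV / (Sy × Δh) = 2.34 × 10^8 / (0.17 × 4.44) = 3.1 × 10^8 m²
A = 3.1 × 10^8 m² = 31000 ha

A ≈ 31000 ha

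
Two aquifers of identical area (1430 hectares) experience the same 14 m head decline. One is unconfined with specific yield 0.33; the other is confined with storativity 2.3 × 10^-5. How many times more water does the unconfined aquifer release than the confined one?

A = 1430 hectares = 1.43 × 10^7 m²
Unconfined: ΔV_u = Sy × A × Δh = 0.33 × 1.43 × 10^7 × 14 = 6.607 × 10^7 m³
Confined: ΔV_c = S × A × Δh = 2.3 × 10^-5 × 1.43 × 10^7 × 14 = 4605 m³
Ratio = ΔV_u / ΔV_c = Sy / S = 0.33 / 2.3 × 10^-5 = 14350

ΔV_u / ΔV_c ≈ 14300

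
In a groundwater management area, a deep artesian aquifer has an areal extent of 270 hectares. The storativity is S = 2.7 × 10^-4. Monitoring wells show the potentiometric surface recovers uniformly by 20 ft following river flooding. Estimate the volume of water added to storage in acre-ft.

ΔV ≈ 3.6 acre-ft

A = 270 hectares = 2.7 × 10^6 m²
Δh = 20 ft = 6.096 m
ΔV = S × A × Δh = 2.7 × 10^-4 × 2.7 × 10^6 m² × 6.096 m = 4444 m³
ΔV = 4444 m³ = 3.603 acre-ft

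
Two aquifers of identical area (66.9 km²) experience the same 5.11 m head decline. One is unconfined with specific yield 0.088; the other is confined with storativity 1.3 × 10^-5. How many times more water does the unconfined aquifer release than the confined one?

ΔV_u / ΔV_c ≈ 6770

A = 66.9 km² = 6.69 × 10^7 m²
Unconfined: ΔV_u = Sy × A × Δh = 0.088 × 6.69 × 10^7 × 5.11 = 3.008 × 10^7 m³
Confined: ΔV_c = S × A × Δh = 1.3 × 10^-5 × 6.69 × 10^7 × 5.11 = 4444 m³
Ratio = ΔV_u / ΔV_c = Sy / S = 0.088 / 1.3 × 10^-5 = 6769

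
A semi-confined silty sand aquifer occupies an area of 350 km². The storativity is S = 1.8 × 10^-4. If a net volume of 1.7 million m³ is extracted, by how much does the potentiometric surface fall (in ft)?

A = 350 km² = 3.5 × 10^8 m²
ΔV = 1.7 million m³ = 1.7 × 10^6 m³
Δh = ΔV / (S × A) = 1.7 × 10^6 m³ / (1.8 × 10^-4 × 3.5 × 10^8 m²) = 26.98 m
Δh = 26.98 m = 88.53 ft

Δh ≈ 88.5 ft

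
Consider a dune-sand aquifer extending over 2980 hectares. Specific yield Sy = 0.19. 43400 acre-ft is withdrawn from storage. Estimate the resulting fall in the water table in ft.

A = 2980 hectares = 2.98 × 10^7 m²
ΔV = 43400 acre-ft = 5.353 × 10^7 m³
Δh = ΔV / (Sy × A) = 5.353 × 10^7 m³ / (0.19 × 2.98 × 10^7 m²) = 9.455 m
Δh = 9.455 m = 31.02 ft

Δh ≈ 31 ft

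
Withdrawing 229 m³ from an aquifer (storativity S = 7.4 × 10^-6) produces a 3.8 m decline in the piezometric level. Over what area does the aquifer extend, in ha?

A ≈ 814 ha

A = ΔV / (S × Δh) = 229 / (7.4 × 10^-6 × 3.8) = 8.144 × 10^6 m²
A = 8.144 × 10^6 m² = 814.4 ha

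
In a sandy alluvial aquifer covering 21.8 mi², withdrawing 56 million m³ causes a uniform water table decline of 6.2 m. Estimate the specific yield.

Sy ≈ 0.16

A = 21.8 mi² = 5.646 × 10^7 m²
ΔV = 56 million m³ = 5.6 × 10^7 m³
Sy = ΔV / (A × Δh) = 5.6 × 10^7 m³ / (5.646 × 10^7 m² × 6.2 m) = 0.16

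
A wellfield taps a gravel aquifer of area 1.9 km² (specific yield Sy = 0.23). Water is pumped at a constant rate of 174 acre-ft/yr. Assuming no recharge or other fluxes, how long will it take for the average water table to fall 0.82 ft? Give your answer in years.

t ≈ 0.509 years

A = 1.9 km² = 1.9 × 10^6 m²
Δh = 0.82 ft = 0.2499 m
ΔV = Sy × A × Δh = 0.23 × 1.9 × 10^6 × 0.2499 = 1.092 × 10^5 m³
Q = 174 acre-ft/yr = 588 m³/d
t = ΔV / Q = 1.092 × 10^5 m³ / 588 m³/d = 185.7 d
t = 185.7 d ≈ 0.5089 years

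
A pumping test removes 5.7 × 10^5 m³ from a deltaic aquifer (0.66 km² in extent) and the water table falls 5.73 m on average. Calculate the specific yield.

A = 0.66 km² = 6.6 × 10^5 m²
Sy = ΔV / (A × Δh) = 5.7 × 10^5 m³ / (6.6 × 10^5 m² × 5.73 m) = 0.1507

Sy ≈ 0.15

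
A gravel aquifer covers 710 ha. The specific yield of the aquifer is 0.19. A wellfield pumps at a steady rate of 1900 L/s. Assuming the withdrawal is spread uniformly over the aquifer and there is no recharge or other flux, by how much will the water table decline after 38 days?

A = 710 ha = 7.1 × 10^6 m²
Q = 1900 L/s = 1.642 × 10^5 m³/d
ΔV = Q × t = 1.642 × 10^5 m³/d × 38 d = 6.238 × 10^6 m³
Δh = ΔV / (Sy × A) = 6.238 × 10^6 / (0.19 × 7.1 × 10^6) = 4.624 m

Δh ≈ 4.62 m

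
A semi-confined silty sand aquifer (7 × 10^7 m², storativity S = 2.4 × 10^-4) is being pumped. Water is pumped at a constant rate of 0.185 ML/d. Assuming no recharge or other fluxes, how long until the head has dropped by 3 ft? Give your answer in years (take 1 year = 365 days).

Δh = 3 ft = 0.9144 m
ΔV = S × A × Δh = 2.4 × 10^-4 × 7 × 10^7 × 0.9144 = 15360 m³
Q = 0.185 ML/d = 185 m³/d
t = ΔV / Q = 15360 m³ / 185 m³/d = 83.04 d
t = 83.04 d ≈ 0.2275 years

t ≈ 0.227 years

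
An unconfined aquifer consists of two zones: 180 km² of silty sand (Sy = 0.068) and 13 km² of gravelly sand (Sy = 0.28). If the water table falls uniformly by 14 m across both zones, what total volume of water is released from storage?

A₁ = 180 km² = 1.8 × 10^8 m²; A₂ = 13 km² = 1.3 × 10^7 m²
ΔV₁ = 0.068 × 1.8 × 10^8 × 14 = 1.714 × 10^8 m³
ΔV₂ = 0.28 × 1.3 × 10^7 × 14 = 5.096 × 10^7 m³
ΔV = ΔV₁ + ΔV₂ = 2.223 × 10^8 m³

ΔV ≈ 2.22 × 10^8 m³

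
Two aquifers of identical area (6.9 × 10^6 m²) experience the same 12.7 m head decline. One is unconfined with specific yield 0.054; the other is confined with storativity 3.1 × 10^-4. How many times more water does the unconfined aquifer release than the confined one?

ΔV_u / ΔV_c ≈ 174

Unconfined: ΔV_u = Sy × A × Δh = 0.054 × 6.9 × 10^6 × 12.7 = 4.732 × 10^6 m³
Confined: ΔV_c = S × A × Δh = 3.1 × 10^-4 × 6.9 × 10^6 × 12.7 = 27170 m³
Ratio = ΔV_u / ΔV_c = Sy / S = 0.054 / 3.1 × 10^-4 = 174.2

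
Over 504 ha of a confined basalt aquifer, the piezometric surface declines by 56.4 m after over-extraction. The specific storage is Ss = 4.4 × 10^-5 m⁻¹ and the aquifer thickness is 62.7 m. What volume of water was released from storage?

S = Ss × b = 4.4 × 10^-5 m⁻¹ × 62.7 m = 2.759 × 10^-3
A = 504 ha = 5.04 × 10^6 m²
ΔV = S × A × Δh = 0.002759 × 5.04 × 10^6 m² × 56.4 m = 7.842 × 10^5 m³

ΔV ≈ 7.84 × 10^5 m³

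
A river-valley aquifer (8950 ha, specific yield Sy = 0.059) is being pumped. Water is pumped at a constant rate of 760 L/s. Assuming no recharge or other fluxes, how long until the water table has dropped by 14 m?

A = 8950 ha = 8.95 × 10^7 m²
ΔV = Sy × A × Δh = 0.059 × 8.95 × 10^7 × 14 = 7.393 × 10^7 m³
Q = 760 L/s = 65660 m³/d
t = ΔV / Q = 7.393 × 10^7 m³ / 65660 m³/d = 1126 d

t ≈ 1130 days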